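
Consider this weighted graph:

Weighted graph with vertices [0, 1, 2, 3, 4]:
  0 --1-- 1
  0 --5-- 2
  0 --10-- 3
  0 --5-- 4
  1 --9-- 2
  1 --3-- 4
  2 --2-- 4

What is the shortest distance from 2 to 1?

Using Dijkstra's algorithm from vertex 2:
Shortest path: 2 -> 4 -> 1
Total weight: 2 + 3 = 5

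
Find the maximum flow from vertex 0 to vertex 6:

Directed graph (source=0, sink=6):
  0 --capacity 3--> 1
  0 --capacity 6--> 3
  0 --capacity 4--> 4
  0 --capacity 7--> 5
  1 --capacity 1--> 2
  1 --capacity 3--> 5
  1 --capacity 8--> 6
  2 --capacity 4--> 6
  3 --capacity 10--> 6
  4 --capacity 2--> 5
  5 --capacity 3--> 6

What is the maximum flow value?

Computing max flow:
  Flow on (0->1): 3/3
  Flow on (0->3): 6/6
  Flow on (0->4): 2/4
  Flow on (0->5): 1/7
  Flow on (1->6): 3/8
  Flow on (3->6): 6/10
  Flow on (4->5): 2/2
  Flow on (5->6): 3/3
Maximum flow = 12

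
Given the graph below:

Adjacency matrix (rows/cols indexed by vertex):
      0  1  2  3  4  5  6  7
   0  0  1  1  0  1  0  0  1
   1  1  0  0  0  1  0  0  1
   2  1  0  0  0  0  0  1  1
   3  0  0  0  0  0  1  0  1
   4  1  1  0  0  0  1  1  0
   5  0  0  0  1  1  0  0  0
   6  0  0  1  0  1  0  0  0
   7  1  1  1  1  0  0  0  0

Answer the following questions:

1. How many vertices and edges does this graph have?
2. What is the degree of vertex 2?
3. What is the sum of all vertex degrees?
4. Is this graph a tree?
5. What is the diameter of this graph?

Count: 8 vertices, 12 edges.
Vertex 2 has neighbors [0, 6, 7], degree = 3.
Handshaking lemma: 2 * 12 = 24.
A tree on 8 vertices has 7 edges. This graph has 12 edges (5 extra). Not a tree.
Diameter (longest shortest path) = 3.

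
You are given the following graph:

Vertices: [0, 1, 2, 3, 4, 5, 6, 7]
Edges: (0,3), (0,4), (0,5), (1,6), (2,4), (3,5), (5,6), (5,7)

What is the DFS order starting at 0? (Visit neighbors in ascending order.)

DFS from vertex 0 (neighbors processed in ascending order):
Visit order: 0, 3, 5, 6, 1, 7, 4, 2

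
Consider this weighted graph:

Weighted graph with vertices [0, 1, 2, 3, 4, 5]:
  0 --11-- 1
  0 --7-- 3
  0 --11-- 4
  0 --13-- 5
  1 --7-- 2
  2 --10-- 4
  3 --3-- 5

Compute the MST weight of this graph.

Applying Kruskal's algorithm (sort edges by weight, add if no cycle):
  Add (3,5) w=3
  Add (0,3) w=7
  Add (1,2) w=7
  Add (2,4) w=10
  Add (0,4) w=11
  Skip (0,1) w=11 (creates cycle)
  Skip (0,5) w=13 (creates cycle)
MST weight = 38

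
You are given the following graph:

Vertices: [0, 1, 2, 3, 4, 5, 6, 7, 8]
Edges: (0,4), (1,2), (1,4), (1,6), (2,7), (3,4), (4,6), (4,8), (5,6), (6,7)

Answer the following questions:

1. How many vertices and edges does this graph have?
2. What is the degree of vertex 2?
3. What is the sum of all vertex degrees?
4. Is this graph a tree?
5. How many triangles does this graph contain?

Count: 9 vertices, 10 edges.
Vertex 2 has neighbors [1, 7], degree = 2.
Handshaking lemma: 2 * 10 = 20.
A tree on 9 vertices has 8 edges. This graph has 10 edges (2 extra). Not a tree.
Number of triangles = 1.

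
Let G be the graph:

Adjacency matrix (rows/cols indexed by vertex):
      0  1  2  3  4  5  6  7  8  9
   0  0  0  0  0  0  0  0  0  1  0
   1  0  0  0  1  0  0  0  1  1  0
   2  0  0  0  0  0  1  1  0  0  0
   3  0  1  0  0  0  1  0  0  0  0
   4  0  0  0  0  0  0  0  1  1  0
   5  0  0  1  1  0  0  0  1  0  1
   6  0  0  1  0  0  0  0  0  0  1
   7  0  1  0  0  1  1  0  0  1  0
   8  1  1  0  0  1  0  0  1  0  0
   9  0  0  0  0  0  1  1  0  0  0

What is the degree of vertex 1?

Vertex 1 has neighbors [3, 7, 8], so deg(1) = 3.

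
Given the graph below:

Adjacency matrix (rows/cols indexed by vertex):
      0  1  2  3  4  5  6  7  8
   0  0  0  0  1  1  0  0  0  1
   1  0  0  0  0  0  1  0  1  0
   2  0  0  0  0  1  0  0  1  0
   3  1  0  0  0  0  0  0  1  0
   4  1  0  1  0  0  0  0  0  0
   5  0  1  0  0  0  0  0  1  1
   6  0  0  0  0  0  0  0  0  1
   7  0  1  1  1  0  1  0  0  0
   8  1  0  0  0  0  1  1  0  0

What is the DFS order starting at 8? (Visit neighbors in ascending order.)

DFS from vertex 8 (neighbors processed in ascending order):
Visit order: 8, 0, 3, 7, 1, 5, 2, 4, 6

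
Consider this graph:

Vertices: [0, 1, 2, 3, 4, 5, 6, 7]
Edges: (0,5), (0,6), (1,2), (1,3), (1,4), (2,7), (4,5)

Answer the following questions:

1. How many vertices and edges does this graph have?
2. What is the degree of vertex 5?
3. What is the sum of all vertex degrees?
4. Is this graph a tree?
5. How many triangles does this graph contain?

Count: 8 vertices, 7 edges.
Vertex 5 has neighbors [0, 4], degree = 2.
Handshaking lemma: 2 * 7 = 14.
A graph is a tree iff it is connected and has exactly n-1 edges. This graph is connected (all 8 vertices in one component) and has 8-1 = 7 edges. It is a tree.
Number of triangles = 0.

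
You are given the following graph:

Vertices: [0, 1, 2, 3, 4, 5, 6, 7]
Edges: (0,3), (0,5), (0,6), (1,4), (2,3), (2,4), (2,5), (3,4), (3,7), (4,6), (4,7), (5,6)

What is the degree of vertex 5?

Vertex 5 has neighbors [0, 2, 6], so deg(5) = 3.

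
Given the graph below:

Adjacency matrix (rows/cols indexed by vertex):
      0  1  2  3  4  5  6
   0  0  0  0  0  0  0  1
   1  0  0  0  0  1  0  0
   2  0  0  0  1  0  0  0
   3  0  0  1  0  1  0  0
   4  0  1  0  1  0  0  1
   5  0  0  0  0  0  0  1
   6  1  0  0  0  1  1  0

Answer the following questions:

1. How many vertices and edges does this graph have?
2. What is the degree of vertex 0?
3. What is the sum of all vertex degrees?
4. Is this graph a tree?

Count: 7 vertices, 6 edges.
Vertex 0 has neighbors [6], degree = 1.
Handshaking lemma: 2 * 6 = 12.
A graph is a tree iff it is connected and has exactly n-1 edges. This graph is connected (all 7 vertices in one component) and has 7-1 = 6 edges. It is a tree.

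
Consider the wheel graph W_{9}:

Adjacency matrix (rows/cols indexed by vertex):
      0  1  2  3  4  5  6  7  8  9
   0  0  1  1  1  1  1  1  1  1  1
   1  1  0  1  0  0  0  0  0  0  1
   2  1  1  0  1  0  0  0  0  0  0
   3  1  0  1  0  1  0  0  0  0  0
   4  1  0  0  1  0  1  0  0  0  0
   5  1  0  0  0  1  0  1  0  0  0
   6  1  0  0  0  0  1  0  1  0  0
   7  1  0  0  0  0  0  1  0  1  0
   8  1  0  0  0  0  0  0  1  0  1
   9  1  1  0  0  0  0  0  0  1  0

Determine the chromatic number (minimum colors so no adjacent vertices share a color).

W_{9} = C_{9} plus a hub adjacent to every cycle vertex.
The outer cycle needs 3 colors (odd cycle); the hub is adjacent to all of them so needs a fresh color.
Chromatic number = 3 + 1 = 4.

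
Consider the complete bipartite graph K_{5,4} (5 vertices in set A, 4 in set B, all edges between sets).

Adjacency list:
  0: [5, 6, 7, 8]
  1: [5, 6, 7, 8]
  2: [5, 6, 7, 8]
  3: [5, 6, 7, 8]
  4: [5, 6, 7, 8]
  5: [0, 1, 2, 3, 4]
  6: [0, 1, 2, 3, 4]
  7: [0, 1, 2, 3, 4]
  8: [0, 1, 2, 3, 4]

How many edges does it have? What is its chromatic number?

K_{5,4} has 5 * 4 = 20 edges.
Bipartite graphs have chromatic number 2 (color each partition differently).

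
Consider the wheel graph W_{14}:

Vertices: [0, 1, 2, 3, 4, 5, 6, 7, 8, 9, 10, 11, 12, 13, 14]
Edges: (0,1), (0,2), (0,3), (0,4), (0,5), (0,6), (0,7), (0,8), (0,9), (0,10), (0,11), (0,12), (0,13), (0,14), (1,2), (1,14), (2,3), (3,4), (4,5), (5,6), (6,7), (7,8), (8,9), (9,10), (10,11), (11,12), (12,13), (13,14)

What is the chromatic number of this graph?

W_{14} = C_{14} plus a hub adjacent to every cycle vertex.
The outer cycle needs 2 colors (even cycle); the hub is adjacent to all of them so needs a fresh color.
Chromatic number = 2 + 1 = 3.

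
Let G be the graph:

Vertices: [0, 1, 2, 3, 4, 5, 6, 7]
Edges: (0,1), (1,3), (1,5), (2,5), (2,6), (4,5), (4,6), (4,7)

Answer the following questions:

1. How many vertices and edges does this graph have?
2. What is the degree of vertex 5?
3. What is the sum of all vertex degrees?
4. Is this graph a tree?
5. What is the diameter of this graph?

Count: 8 vertices, 8 edges.
Vertex 5 has neighbors [1, 2, 4], degree = 3.
Handshaking lemma: 2 * 8 = 16.
A tree on 8 vertices has 7 edges. This graph has 8 edges (1 extra). Not a tree.
Diameter (longest shortest path) = 4.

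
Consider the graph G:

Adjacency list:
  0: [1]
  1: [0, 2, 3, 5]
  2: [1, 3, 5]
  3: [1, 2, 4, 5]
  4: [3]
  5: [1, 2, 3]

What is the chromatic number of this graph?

The graph has a maximum clique of size 4 (lower bound on chromatic number).
A valid 4-coloring: {0: 1, 1: 0, 2: 2, 3: 1, 4: 0, 5: 3}.
Chromatic number = 4.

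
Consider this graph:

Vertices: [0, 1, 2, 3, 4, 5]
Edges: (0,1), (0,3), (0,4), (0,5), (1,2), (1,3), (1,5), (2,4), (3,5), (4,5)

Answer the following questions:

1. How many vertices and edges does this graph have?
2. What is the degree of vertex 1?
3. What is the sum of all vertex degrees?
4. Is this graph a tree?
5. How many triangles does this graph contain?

Count: 6 vertices, 10 edges.
Vertex 1 has neighbors [0, 2, 3, 5], degree = 4.
Handshaking lemma: 2 * 10 = 20.
A tree on 6 vertices has 5 edges. This graph has 10 edges (5 extra). Not a tree.
Number of triangles = 5.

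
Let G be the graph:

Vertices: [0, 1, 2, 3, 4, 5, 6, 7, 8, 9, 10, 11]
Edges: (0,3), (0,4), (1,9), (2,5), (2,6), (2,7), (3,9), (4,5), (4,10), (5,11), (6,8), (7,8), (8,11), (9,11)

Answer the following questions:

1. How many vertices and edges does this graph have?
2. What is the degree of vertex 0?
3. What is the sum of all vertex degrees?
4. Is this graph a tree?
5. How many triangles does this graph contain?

Count: 12 vertices, 14 edges.
Vertex 0 has neighbors [3, 4], degree = 2.
Handshaking lemma: 2 * 14 = 28.
A tree on 12 vertices has 11 edges. This graph has 14 edges (3 extra). Not a tree.
Number of triangles = 0.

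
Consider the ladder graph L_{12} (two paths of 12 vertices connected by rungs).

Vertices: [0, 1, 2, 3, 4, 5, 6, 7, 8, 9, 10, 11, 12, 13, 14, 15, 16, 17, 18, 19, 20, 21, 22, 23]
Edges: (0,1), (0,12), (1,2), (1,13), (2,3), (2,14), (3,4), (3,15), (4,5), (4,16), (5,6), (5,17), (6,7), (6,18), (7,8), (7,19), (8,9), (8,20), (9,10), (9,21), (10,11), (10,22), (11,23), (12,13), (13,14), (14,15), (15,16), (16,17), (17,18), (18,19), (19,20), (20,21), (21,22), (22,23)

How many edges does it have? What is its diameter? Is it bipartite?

Ladder graph L_{12}: 12 rungs + 2 * (12-1) path edges = 12 + 22 = 34 edges.
Diameter = 12.
Ladder graphs are bipartite (alternating coloring along each path).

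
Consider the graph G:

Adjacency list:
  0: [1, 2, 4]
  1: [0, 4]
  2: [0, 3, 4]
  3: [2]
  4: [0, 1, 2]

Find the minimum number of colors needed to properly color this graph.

The graph has a maximum clique of size 3 (lower bound on chromatic number).
A valid 3-coloring: {0: 0, 1: 1, 2: 1, 3: 0, 4: 2}.
Chromatic number = 3.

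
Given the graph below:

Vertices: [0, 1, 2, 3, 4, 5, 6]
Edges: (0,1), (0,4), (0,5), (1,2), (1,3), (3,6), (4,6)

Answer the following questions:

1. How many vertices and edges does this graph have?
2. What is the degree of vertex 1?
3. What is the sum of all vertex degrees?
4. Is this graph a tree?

Count: 7 vertices, 7 edges.
Vertex 1 has neighbors [0, 2, 3], degree = 3.
Handshaking lemma: 2 * 7 = 14.
A tree on 7 vertices has 6 edges. This graph has 7 edges (1 extra). Not a tree.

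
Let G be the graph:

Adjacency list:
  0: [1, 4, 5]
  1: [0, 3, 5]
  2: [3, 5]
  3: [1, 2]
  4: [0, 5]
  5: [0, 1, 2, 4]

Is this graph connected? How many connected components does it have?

Checking connectivity: the graph has 1 connected component(s).
All vertices are reachable from each other. The graph IS connected.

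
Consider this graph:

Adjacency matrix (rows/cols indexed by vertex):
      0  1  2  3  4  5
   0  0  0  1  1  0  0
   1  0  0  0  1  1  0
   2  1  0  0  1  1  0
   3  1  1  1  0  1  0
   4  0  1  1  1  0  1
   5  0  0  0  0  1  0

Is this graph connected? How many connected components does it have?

Checking connectivity: the graph has 1 connected component(s).
All vertices are reachable from each other. The graph IS connected.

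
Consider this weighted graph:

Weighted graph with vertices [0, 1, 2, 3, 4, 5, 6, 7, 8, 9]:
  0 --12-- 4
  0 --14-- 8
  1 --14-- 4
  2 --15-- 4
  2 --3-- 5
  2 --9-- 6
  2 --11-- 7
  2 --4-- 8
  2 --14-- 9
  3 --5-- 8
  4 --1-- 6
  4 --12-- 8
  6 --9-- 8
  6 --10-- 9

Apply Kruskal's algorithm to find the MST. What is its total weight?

Applying Kruskal's algorithm (sort edges by weight, add if no cycle):
  Add (4,6) w=1
  Add (2,5) w=3
  Add (2,8) w=4
  Add (3,8) w=5
  Add (2,6) w=9
  Skip (6,8) w=9 (creates cycle)
  Add (6,9) w=10
  Add (2,7) w=11
  Add (0,4) w=12
  Skip (4,8) w=12 (creates cycle)
  Skip (0,8) w=14 (creates cycle)
  Add (1,4) w=14
  Skip (2,9) w=14 (creates cycle)
  Skip (2,4) w=15 (creates cycle)
MST weight = 69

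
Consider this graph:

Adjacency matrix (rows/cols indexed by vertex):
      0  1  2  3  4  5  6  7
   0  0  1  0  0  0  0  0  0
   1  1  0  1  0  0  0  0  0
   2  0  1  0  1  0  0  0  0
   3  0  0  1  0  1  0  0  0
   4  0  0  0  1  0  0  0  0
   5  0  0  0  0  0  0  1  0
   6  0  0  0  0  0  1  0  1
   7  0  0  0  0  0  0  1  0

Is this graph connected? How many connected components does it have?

Checking connectivity: the graph has 2 connected component(s).
Components: [[0, 1, 2, 3, 4], [5, 6, 7]]. The graph is NOT connected.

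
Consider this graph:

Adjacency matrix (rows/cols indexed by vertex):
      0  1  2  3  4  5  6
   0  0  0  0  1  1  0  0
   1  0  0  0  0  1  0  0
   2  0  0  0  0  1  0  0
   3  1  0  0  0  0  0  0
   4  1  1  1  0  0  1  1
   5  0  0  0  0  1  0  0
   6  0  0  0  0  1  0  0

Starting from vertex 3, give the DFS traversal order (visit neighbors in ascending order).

DFS from vertex 3 (neighbors processed in ascending order):
Visit order: 3, 0, 4, 1, 2, 5, 6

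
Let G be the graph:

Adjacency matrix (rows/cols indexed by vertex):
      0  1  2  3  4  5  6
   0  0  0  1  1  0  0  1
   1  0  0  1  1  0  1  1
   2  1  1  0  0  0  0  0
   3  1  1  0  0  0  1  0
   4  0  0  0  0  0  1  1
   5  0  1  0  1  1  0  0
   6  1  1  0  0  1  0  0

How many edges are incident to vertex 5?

Vertex 5 has neighbors [1, 3, 4], so deg(5) = 3.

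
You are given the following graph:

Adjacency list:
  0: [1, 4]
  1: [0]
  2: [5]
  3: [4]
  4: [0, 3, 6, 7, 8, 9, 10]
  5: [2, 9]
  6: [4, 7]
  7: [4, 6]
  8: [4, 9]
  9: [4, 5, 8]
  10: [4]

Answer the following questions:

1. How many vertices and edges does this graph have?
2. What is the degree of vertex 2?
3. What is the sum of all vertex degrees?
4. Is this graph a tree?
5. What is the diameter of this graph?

Count: 11 vertices, 12 edges.
Vertex 2 has neighbors [5], degree = 1.
Handshaking lemma: 2 * 12 = 24.
A tree on 11 vertices has 10 edges. This graph has 12 edges (2 extra). Not a tree.
Diameter (longest shortest path) = 5.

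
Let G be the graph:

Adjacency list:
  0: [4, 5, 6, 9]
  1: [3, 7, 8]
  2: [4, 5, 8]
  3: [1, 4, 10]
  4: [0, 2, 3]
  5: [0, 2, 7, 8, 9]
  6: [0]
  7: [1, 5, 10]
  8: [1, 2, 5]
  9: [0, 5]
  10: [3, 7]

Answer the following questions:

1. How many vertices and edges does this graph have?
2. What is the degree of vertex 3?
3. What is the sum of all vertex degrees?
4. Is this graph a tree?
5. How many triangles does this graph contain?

Count: 11 vertices, 16 edges.
Vertex 3 has neighbors [1, 4, 10], degree = 3.
Handshaking lemma: 2 * 16 = 32.
A tree on 11 vertices has 10 edges. This graph has 16 edges (6 extra). Not a tree.
Number of triangles = 2.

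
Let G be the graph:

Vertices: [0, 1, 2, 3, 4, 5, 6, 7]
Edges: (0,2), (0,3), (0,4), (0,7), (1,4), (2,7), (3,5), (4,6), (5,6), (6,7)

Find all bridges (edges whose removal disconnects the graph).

A bridge is an edge whose removal increases the number of connected components.
Bridges found: (1,4)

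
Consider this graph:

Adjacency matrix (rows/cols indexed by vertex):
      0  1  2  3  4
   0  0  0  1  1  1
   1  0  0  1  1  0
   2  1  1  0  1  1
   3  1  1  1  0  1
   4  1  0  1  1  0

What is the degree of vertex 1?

Vertex 1 has neighbors [2, 3], so deg(1) = 2.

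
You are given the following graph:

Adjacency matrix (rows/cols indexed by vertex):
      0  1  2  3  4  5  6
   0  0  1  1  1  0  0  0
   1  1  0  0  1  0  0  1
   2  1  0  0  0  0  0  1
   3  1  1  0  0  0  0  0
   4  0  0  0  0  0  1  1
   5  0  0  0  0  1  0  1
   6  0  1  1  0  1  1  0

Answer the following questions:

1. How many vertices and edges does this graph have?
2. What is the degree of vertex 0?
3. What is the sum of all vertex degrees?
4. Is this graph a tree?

Count: 7 vertices, 9 edges.
Vertex 0 has neighbors [1, 2, 3], degree = 3.
Handshaking lemma: 2 * 9 = 18.
A tree on 7 vertices has 6 edges. This graph has 9 edges (3 extra). Not a tree.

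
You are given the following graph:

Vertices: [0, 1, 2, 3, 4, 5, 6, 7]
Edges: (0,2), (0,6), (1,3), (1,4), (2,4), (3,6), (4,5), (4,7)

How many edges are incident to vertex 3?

Vertex 3 has neighbors [1, 6], so deg(3) = 2.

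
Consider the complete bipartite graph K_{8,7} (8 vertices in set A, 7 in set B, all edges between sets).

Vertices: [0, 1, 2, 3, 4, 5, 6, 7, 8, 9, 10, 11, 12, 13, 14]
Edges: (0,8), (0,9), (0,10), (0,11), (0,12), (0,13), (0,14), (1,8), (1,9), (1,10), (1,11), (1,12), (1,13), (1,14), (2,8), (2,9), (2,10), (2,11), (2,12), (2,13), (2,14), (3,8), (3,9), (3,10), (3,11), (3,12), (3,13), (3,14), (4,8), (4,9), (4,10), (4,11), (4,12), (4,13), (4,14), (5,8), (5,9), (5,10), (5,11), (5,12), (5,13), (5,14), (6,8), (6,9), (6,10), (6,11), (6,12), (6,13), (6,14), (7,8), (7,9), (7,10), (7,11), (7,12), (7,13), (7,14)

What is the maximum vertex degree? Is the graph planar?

Set-A vertices have degree 7; set-B vertices have degree 8. Maximum degree = max(8,7) = 8.
K_{8,7} contains K_{3,3} as a subgraph (since both sides have >= 3 vertices); by Kuratowski's theorem it is not planar.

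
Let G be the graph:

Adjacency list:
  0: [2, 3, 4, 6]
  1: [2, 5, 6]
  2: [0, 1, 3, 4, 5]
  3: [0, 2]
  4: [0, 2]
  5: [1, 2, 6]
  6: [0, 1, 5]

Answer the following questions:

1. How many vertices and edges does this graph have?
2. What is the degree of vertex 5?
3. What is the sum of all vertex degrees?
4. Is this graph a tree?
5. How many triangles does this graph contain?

Count: 7 vertices, 11 edges.
Vertex 5 has neighbors [1, 2, 6], degree = 3.
Handshaking lemma: 2 * 11 = 22.
A tree on 7 vertices has 6 edges. This graph has 11 edges (5 extra). Not a tree.
Number of triangles = 4.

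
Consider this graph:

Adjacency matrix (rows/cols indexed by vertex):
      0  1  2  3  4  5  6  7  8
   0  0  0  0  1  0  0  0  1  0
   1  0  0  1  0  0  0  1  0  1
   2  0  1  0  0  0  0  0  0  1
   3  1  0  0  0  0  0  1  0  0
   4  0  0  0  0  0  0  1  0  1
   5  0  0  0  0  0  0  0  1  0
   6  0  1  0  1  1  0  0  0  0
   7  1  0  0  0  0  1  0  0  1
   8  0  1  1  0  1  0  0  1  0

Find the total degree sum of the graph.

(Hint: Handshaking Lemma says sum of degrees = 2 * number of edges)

Count edges: 11 edges.
By Handshaking Lemma: sum of degrees = 2 * 11 = 22.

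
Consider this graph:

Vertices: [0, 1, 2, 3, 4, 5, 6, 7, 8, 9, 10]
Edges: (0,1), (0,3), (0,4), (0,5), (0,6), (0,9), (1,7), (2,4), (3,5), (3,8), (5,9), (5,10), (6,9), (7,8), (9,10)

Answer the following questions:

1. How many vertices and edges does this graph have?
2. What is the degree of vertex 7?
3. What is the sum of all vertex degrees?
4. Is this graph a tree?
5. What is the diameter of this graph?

Count: 11 vertices, 15 edges.
Vertex 7 has neighbors [1, 8], degree = 2.
Handshaking lemma: 2 * 15 = 30.
A tree on 11 vertices has 10 edges. This graph has 15 edges (5 extra). Not a tree.
Diameter (longest shortest path) = 4.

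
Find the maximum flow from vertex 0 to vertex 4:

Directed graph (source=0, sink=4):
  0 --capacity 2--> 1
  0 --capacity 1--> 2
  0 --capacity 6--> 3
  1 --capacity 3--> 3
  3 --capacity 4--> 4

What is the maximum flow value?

Computing max flow:
  Flow on (0->3): 4/6
  Flow on (3->4): 4/4
Maximum flow = 4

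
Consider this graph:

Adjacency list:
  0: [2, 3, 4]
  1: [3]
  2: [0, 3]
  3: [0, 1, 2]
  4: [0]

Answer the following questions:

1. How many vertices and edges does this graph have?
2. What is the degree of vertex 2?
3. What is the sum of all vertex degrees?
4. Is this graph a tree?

Count: 5 vertices, 5 edges.
Vertex 2 has neighbors [0, 3], degree = 2.
Handshaking lemma: 2 * 5 = 10.
A tree on 5 vertices has 4 edges. This graph has 5 edges (1 extra). Not a tree.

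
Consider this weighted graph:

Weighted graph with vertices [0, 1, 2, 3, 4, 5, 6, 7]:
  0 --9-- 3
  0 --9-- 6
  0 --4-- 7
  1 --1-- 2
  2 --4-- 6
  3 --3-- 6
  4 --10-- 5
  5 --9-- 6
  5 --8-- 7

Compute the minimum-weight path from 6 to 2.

Using Dijkstra's algorithm from vertex 6:
Shortest path: 6 -> 2
Total weight: 4 = 4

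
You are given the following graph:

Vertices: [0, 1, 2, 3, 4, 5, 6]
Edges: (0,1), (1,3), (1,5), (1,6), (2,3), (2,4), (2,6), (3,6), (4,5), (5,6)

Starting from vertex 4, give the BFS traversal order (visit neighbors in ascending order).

BFS from vertex 4 (neighbors processed in ascending order):
Visit order: 4, 2, 5, 3, 6, 1, 0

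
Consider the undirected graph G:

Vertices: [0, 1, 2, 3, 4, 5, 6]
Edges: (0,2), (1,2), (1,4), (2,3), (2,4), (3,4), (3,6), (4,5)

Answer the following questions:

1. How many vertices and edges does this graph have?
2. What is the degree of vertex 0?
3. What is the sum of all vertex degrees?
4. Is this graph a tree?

Count: 7 vertices, 8 edges.
Vertex 0 has neighbors [2], degree = 1.
Handshaking lemma: 2 * 8 = 16.
A tree on 7 vertices has 6 edges. This graph has 8 edges (2 extra). Not a tree.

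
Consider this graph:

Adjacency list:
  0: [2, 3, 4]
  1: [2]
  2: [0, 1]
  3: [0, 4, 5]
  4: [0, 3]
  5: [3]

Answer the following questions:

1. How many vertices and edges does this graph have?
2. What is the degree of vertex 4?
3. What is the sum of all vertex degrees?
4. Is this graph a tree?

Count: 6 vertices, 6 edges.
Vertex 4 has neighbors [0, 3], degree = 2.
Handshaking lemma: 2 * 6 = 12.
A tree on 6 vertices has 5 edges. This graph has 6 edges (1 extra). Not a tree.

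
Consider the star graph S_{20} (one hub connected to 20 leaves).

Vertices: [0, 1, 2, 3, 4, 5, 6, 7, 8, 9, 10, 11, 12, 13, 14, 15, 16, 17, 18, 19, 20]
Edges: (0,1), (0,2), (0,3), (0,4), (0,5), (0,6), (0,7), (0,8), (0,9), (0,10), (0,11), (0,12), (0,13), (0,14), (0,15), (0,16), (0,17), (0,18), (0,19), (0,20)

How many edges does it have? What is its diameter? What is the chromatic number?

Star graph S_{20}: the hub connects to all 20 leaves.
Edges = 20.
Diameter = 2 (any leaf to hub is 1, leaf to leaf through hub is 2).
Star graphs are bipartite (hub vs leaves), so chromatic number = 2.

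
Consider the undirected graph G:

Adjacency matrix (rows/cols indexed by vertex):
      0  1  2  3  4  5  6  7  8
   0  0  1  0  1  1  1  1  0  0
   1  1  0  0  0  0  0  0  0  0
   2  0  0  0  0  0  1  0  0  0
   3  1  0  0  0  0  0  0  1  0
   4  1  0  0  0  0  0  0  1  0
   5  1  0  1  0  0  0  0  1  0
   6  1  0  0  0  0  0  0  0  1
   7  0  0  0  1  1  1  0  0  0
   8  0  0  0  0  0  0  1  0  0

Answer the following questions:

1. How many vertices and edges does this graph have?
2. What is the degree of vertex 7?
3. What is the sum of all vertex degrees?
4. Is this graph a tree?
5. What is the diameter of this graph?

Count: 9 vertices, 10 edges.
Vertex 7 has neighbors [3, 4, 5], degree = 3.
Handshaking lemma: 2 * 10 = 20.
A tree on 9 vertices has 8 edges. This graph has 10 edges (2 extra). Not a tree.
Diameter (longest shortest path) = 4.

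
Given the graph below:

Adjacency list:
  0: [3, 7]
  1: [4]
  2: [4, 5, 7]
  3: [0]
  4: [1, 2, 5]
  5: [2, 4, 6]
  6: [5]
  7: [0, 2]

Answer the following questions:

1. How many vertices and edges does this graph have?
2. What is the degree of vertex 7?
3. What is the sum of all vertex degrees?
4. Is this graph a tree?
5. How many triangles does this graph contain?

Count: 8 vertices, 8 edges.
Vertex 7 has neighbors [0, 2], degree = 2.
Handshaking lemma: 2 * 8 = 16.
A tree on 8 vertices has 7 edges. This graph has 8 edges (1 extra). Not a tree.
Number of triangles = 1.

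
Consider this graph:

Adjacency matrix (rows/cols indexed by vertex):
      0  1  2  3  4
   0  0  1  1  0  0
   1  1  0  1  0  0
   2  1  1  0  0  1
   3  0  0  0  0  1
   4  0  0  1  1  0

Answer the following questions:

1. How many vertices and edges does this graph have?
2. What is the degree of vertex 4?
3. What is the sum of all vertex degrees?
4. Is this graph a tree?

Count: 5 vertices, 5 edges.
Vertex 4 has neighbors [2, 3], degree = 2.
Handshaking lemma: 2 * 5 = 10.
A tree on 5 vertices has 4 edges. This graph has 5 edges (1 extra). Not a tree.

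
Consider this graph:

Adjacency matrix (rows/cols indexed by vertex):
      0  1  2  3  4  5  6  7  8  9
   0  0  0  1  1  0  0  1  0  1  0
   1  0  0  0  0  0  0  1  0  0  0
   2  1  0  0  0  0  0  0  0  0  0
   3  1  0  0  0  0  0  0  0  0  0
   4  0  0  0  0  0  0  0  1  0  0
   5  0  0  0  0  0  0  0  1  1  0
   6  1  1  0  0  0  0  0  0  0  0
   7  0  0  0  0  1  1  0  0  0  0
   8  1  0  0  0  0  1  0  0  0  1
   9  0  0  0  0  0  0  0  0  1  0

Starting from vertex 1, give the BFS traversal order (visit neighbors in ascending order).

BFS from vertex 1 (neighbors processed in ascending order):
Visit order: 1, 6, 0, 2, 3, 8, 5, 9, 7, 4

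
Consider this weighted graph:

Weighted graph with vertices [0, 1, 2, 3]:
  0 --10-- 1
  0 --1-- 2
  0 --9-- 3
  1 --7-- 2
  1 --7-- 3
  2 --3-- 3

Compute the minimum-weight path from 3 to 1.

Using Dijkstra's algorithm from vertex 3:
Shortest path: 3 -> 1
Total weight: 7 = 7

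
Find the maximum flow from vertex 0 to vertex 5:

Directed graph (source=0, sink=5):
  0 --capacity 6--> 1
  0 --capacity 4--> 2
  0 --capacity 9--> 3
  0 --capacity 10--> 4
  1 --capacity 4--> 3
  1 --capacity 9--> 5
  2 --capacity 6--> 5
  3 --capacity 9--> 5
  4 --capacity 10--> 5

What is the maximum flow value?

Computing max flow:
  Flow on (0->1): 6/6
  Flow on (0->2): 4/4
  Flow on (0->3): 9/9
  Flow on (0->4): 10/10
  Flow on (1->5): 6/9
  Flow on (2->5): 4/6
  Flow on (3->5): 9/9
  Flow on (4->5): 10/10
Maximum flow = 29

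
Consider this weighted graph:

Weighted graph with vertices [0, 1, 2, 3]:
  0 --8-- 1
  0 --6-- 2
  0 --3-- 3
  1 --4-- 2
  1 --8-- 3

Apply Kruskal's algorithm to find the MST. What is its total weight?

Applying Kruskal's algorithm (sort edges by weight, add if no cycle):
  Add (0,3) w=3
  Add (1,2) w=4
  Add (0,2) w=6
  Skip (0,1) w=8 (creates cycle)
  Skip (1,3) w=8 (creates cycle)
MST weight = 13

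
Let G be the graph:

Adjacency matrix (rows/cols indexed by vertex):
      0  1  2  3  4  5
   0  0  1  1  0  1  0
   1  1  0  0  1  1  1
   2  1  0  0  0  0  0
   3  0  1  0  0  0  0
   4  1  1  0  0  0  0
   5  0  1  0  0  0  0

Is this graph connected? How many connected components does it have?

Checking connectivity: the graph has 1 connected component(s).
All vertices are reachable from each other. The graph IS connected.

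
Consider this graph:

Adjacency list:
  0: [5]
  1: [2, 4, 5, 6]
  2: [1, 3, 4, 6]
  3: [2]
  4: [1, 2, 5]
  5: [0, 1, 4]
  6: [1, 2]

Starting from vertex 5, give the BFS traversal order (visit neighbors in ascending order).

BFS from vertex 5 (neighbors processed in ascending order):
Visit order: 5, 0, 1, 4, 2, 6, 3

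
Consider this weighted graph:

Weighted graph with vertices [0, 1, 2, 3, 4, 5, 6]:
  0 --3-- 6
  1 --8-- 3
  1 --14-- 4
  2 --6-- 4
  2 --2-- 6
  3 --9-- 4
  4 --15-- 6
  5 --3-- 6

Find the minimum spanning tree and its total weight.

Applying Kruskal's algorithm (sort edges by weight, add if no cycle):
  Add (2,6) w=2
  Add (0,6) w=3
  Add (5,6) w=3
  Add (2,4) w=6
  Add (1,3) w=8
  Add (3,4) w=9
  Skip (1,4) w=14 (creates cycle)
  Skip (4,6) w=15 (creates cycle)
MST weight = 31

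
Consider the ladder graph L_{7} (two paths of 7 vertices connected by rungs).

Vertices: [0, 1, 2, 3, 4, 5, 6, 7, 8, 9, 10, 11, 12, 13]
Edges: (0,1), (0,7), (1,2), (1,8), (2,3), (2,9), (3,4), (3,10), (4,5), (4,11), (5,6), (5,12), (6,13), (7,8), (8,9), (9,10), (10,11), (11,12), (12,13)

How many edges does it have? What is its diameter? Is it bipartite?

Ladder graph L_{7}: 7 rungs + 2 * (7-1) path edges = 7 + 12 = 19 edges.
Diameter = 7.
Ladder graphs are bipartite (alternating coloring along each path).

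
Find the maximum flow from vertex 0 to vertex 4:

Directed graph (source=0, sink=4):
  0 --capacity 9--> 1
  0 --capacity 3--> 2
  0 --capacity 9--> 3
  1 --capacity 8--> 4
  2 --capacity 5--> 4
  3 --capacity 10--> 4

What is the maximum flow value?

Computing max flow:
  Flow on (0->1): 8/9
  Flow on (0->2): 3/3
  Flow on (0->3): 9/9
  Flow on (1->4): 8/8
  Flow on (2->4): 3/5
  Flow on (3->4): 9/10
Maximum flow = 20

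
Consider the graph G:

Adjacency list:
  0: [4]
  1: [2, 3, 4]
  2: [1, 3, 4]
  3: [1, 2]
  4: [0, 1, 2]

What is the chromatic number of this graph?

The graph has a maximum clique of size 3 (lower bound on chromatic number).
A valid 3-coloring: {0: 0, 1: 0, 2: 1, 3: 2, 4: 2}.
Chromatic number = 3.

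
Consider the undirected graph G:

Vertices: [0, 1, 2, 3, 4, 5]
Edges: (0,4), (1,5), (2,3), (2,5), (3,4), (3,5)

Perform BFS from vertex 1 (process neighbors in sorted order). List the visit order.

BFS from vertex 1 (neighbors processed in ascending order):
Visit order: 1, 5, 2, 3, 4, 0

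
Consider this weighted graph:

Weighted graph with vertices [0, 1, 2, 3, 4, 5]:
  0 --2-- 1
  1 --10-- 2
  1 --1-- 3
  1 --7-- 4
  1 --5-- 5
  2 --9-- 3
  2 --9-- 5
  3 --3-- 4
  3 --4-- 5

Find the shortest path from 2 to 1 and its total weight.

Using Dijkstra's algorithm from vertex 2:
Shortest path: 2 -> 1
Total weight: 10 = 10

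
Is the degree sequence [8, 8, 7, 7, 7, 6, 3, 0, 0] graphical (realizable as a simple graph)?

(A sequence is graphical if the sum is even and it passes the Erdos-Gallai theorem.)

Sum of degrees = 46. Sum is even but fails Erdos-Gallai. The sequence is NOT graphical.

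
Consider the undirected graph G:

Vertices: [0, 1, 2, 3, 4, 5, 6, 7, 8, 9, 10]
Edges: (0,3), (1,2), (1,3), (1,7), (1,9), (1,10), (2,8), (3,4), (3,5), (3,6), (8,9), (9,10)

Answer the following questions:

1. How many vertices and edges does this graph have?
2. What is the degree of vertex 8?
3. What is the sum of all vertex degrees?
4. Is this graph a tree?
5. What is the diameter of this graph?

Count: 11 vertices, 12 edges.
Vertex 8 has neighbors [2, 9], degree = 2.
Handshaking lemma: 2 * 12 = 24.
A tree on 11 vertices has 10 edges. This graph has 12 edges (2 extra). Not a tree.
Diameter (longest shortest path) = 4.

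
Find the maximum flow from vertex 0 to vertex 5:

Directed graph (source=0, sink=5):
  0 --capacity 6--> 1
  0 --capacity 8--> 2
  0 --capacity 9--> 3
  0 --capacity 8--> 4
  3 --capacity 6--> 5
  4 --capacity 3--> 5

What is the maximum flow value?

Computing max flow:
  Flow on (0->3): 6/9
  Flow on (0->4): 3/8
  Flow on (3->5): 6/6
  Flow on (4->5): 3/3
Maximum flow = 9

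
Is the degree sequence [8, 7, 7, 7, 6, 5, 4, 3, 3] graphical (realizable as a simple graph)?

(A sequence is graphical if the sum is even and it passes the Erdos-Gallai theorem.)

Sum of degrees = 50. Sum is even and passes Erdos-Gallai. The sequence IS graphical.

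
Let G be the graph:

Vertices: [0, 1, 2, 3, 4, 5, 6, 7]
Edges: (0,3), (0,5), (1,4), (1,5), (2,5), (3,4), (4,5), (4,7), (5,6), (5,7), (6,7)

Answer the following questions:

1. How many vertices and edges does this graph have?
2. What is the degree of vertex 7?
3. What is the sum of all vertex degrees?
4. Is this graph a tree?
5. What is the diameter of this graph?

Count: 8 vertices, 11 edges.
Vertex 7 has neighbors [4, 5, 6], degree = 3.
Handshaking lemma: 2 * 11 = 22.
A tree on 8 vertices has 7 edges. This graph has 11 edges (4 extra). Not a tree.
Diameter (longest shortest path) = 3.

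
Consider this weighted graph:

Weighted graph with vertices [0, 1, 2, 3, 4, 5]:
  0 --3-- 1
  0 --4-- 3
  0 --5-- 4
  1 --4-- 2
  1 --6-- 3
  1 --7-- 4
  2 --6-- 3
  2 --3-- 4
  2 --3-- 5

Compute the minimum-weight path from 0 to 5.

Using Dijkstra's algorithm from vertex 0:
Shortest path: 0 -> 1 -> 2 -> 5
Total weight: 3 + 4 + 3 = 10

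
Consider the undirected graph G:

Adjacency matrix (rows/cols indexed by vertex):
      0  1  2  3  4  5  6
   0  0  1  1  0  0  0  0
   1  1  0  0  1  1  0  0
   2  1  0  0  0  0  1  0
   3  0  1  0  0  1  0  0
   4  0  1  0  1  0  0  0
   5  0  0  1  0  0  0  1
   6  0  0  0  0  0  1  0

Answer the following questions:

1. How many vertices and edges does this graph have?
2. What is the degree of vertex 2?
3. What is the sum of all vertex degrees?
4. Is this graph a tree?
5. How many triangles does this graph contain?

Count: 7 vertices, 7 edges.
Vertex 2 has neighbors [0, 5], degree = 2.
Handshaking lemma: 2 * 7 = 14.
A tree on 7 vertices has 6 edges. This graph has 7 edges (1 extra). Not a tree.
Number of triangles = 1.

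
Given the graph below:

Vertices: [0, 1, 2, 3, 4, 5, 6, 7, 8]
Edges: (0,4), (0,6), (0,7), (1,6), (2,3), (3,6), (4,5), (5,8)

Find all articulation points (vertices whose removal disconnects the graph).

An articulation point is a vertex whose removal disconnects the graph.
Articulation points: [0, 3, 4, 5, 6]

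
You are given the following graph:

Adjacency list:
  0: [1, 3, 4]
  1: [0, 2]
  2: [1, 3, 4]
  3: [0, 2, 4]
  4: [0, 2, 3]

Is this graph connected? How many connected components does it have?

Checking connectivity: the graph has 1 connected component(s).
All vertices are reachable from each other. The graph IS connected.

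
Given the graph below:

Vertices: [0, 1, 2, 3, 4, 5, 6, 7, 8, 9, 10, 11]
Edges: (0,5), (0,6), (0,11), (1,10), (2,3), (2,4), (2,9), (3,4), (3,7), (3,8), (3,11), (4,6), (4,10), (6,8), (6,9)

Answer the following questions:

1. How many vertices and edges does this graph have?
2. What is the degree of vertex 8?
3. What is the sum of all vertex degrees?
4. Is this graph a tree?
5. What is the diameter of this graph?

Count: 12 vertices, 15 edges.
Vertex 8 has neighbors [3, 6], degree = 2.
Handshaking lemma: 2 * 15 = 30.
A tree on 12 vertices has 11 edges. This graph has 15 edges (4 extra). Not a tree.
Diameter (longest shortest path) = 5.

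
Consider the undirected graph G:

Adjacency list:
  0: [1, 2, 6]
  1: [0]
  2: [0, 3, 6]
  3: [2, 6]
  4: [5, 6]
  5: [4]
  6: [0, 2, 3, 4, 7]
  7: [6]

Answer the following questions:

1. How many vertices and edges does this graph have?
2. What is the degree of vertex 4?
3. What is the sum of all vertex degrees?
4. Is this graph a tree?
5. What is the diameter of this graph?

Count: 8 vertices, 9 edges.
Vertex 4 has neighbors [5, 6], degree = 2.
Handshaking lemma: 2 * 9 = 18.
A tree on 8 vertices has 7 edges. This graph has 9 edges (2 extra). Not a tree.
Diameter (longest shortest path) = 4.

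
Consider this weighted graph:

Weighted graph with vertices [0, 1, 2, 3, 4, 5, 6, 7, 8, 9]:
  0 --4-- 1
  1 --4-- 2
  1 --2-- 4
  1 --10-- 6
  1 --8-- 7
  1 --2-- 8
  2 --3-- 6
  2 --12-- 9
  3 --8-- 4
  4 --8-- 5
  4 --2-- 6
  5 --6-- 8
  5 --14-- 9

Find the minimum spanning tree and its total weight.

Applying Kruskal's algorithm (sort edges by weight, add if no cycle):
  Add (1,8) w=2
  Add (1,4) w=2
  Add (4,6) w=2
  Add (2,6) w=3
  Add (0,1) w=4
  Skip (1,2) w=4 (creates cycle)
  Add (5,8) w=6
  Add (1,7) w=8
  Add (3,4) w=8
  Skip (4,5) w=8 (creates cycle)
  Skip (1,6) w=10 (creates cycle)
  Add (2,9) w=12
  Skip (5,9) w=14 (creates cycle)
MST weight = 47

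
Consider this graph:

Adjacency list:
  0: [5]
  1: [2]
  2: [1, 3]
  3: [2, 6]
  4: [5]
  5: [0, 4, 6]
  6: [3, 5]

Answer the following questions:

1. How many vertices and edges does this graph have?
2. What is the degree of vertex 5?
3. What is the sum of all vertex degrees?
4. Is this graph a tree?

Count: 7 vertices, 6 edges.
Vertex 5 has neighbors [0, 4, 6], degree = 3.
Handshaking lemma: 2 * 6 = 12.
A graph is a tree iff it is connected and has exactly n-1 edges. This graph is connected (all 7 vertices in one component) and has 7-1 = 6 edges. It is a tree.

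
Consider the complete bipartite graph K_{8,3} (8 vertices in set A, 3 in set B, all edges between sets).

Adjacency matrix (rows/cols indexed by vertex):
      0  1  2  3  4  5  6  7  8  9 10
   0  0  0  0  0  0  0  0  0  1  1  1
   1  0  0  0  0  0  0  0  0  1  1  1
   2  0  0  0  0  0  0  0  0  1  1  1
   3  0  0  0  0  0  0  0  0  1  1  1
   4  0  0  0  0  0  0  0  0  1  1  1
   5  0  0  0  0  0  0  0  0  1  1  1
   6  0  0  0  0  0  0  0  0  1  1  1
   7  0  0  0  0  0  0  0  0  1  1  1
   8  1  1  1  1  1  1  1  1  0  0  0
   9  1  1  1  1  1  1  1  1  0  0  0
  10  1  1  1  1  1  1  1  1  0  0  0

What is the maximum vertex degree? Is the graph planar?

Set-A vertices have degree 3; set-B vertices have degree 8. Maximum degree = max(8,3) = 8.
K_{8,3} contains K_{3,3} as a subgraph (since both sides have >= 3 vertices); by Kuratowski's theorem it is not planar.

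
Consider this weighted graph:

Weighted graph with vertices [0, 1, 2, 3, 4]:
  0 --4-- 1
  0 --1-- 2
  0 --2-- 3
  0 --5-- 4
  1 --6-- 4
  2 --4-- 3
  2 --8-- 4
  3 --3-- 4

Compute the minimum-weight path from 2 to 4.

Using Dijkstra's algorithm from vertex 2:
Shortest path: 2 -> 0 -> 4
Total weight: 1 + 5 = 6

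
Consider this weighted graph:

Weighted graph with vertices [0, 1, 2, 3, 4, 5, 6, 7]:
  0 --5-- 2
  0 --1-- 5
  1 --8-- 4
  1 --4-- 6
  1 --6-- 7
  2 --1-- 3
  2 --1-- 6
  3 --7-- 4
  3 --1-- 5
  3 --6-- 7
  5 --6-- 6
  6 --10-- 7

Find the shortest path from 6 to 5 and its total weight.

Using Dijkstra's algorithm from vertex 6:
Shortest path: 6 -> 2 -> 3 -> 5
Total weight: 1 + 1 + 1 = 3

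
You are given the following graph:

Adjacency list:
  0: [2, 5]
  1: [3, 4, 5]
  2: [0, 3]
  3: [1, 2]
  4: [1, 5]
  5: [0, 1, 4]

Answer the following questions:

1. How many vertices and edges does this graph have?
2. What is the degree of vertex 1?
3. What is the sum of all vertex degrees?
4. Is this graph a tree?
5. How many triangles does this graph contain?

Count: 6 vertices, 7 edges.
Vertex 1 has neighbors [3, 4, 5], degree = 3.
Handshaking lemma: 2 * 7 = 14.
A tree on 6 vertices has 5 edges. This graph has 7 edges (2 extra). Not a tree.
Number of triangles = 1.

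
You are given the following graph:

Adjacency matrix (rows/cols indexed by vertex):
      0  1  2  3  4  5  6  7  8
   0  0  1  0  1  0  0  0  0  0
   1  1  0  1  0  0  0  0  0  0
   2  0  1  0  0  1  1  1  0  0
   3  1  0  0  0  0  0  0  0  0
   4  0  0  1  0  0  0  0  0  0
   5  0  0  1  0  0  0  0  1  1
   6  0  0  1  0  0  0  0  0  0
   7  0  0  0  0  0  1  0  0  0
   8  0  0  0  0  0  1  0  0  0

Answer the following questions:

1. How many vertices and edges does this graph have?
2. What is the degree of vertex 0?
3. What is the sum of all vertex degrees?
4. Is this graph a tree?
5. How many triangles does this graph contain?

Count: 9 vertices, 8 edges.
Vertex 0 has neighbors [1, 3], degree = 2.
Handshaking lemma: 2 * 8 = 16.
A graph is a tree iff it is connected and has exactly n-1 edges. This graph is connected (all 9 vertices in one component) and has 9-1 = 8 edges. It is a tree.
Number of triangles = 0.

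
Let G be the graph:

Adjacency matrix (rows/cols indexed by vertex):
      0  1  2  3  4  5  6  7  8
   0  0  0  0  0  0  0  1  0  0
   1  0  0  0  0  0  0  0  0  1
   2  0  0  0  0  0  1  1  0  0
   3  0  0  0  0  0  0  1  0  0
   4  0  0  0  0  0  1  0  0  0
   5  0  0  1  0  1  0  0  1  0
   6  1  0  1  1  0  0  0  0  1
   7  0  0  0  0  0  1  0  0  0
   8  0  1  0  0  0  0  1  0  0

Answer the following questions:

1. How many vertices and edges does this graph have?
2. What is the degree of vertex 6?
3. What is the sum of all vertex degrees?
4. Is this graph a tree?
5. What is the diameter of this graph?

Count: 9 vertices, 8 edges.
Vertex 6 has neighbors [0, 2, 3, 8], degree = 4.
Handshaking lemma: 2 * 8 = 16.
A graph is a tree iff it is connected and has exactly n-1 edges. This graph is connected (all 9 vertices in one component) and has 9-1 = 8 edges. It is a tree.
Diameter (longest shortest path) = 5.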